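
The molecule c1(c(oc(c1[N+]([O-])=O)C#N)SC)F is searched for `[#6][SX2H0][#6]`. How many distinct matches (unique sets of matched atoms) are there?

1

[#6][SX2H0][#6] is the SMARTS for a thioether: an aliphatic sulfur bridging two carbons with no H on the sulfur.
Exactly one fragment in the molecule meets all constraints, giving 1 match.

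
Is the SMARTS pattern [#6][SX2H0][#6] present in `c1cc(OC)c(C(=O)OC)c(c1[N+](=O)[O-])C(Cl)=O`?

No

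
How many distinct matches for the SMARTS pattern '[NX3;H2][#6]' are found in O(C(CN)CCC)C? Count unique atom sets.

1

[NX3;H2][#6] is the SMARTS for a primary amine: a trivalent nitrogen with two H attached to carbon.
Exactly one fragment in the molecule meets all constraints, giving 1 match.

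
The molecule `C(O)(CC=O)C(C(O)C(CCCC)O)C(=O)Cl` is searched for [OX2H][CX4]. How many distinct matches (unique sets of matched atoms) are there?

3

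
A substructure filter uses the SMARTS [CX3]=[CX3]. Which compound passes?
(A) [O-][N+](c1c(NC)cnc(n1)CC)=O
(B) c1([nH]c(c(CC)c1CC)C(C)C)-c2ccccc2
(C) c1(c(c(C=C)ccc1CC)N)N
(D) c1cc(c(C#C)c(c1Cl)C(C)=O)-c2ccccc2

C

[CX3]=[CX3] describes a non-aromatic C=C double bond between two sp2 carbons (an alkene).
(A) has an ethyl group (-CH2CH3) but its C-C bond is a single bond between CX4 carbons, not CX3=CX3.
(B) has an ethyl group (-CH2CH3) but its C-C bond is a single bond between CX4 carbons, not CX3=CX3.
(C) contains a vinyl group (-CH=CH2), which satisfies every atom and bond constraint.
(D) has an ethynyl group (-C#CH) but the C-C bond is a triple bond, not a double bond.
So the answer is (C).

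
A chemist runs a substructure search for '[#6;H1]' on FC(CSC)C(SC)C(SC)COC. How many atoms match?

Check the 14 heavy atoms by environment: 2× C (H2) → no; 3× C (H1) → match; 3× S (H0) → no; 4× C (H3) → no; 1× O (H0) → no; 1× F (H0) → no.
That gives 3 matching atoms.

3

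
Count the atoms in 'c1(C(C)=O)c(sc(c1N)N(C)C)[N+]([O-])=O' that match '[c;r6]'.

0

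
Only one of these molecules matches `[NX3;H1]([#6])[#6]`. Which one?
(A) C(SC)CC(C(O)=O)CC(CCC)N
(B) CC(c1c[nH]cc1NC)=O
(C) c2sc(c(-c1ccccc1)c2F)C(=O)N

B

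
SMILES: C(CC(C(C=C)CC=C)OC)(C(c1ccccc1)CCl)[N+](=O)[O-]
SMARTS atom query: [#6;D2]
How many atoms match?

The query [#6;D2] means: any carbon bonded to exactly two heavy atoms.
Check the 23 heavy atoms by environment: 5× C (D2) → match; 4× C (D3) → no; 3× C (D1) → no; 1× Cl (D1) → no; 1× c (aromatic, D3) → no; 5× c (aromatic, D2) → match; 1× O (D2) → no; 1× N (charge +1, D3) → no; 1× O (charge -1, D1) → no; 1× O (D1) → no.
Summing the matching environments: 5 + 5 = 10 matching atoms.

10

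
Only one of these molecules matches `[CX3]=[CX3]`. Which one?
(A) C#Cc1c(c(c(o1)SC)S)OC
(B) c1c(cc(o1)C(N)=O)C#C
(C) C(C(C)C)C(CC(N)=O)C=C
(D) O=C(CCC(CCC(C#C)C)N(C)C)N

[CX3]=[CX3] describes a non-aromatic C=C double bond between two sp2 carbons (an alkene).
(A) has an ethynyl group (-C#CH) but the C-C bond is a triple bond, not a double bond.
(B) has an ethynyl group (-C#CH) but the C-C bond is a triple bond, not a double bond.
(C) contains a vinyl group (-CH=CH2), which satisfies every atom and bond constraint.
(D) has an ethynyl group (-C#CH) but the C-C bond is a triple bond, not a double bond.
So the answer is (C).

C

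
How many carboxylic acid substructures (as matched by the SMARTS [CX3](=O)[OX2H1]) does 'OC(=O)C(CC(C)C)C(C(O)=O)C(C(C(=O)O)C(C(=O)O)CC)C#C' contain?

[CX3](=O)[OX2H1] is the SMARTS for a carboxylic acid: an sp2 carbon double-bonded to O and single-bonded to an -OH oxygen.
The molecule carries 4 separate instances of a carboxylic acid group (-C(=O)OH) meeting every constraint; each maps to a distinct set of atoms, giving 4 matches.

4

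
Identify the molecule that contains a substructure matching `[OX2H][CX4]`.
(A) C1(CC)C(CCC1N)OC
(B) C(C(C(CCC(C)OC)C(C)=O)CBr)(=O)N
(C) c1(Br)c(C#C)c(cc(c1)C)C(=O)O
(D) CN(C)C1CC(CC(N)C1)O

D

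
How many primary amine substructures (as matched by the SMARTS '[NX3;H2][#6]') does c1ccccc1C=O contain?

0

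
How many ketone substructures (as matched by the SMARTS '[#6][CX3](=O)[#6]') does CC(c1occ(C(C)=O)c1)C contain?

1

[#6][CX3](=O)[#6] is the SMARTS for a ketone: a carbonyl carbon (no H) flanked by two carbons.
Exactly one fragment in the molecule meets all constraints, giving 1 match.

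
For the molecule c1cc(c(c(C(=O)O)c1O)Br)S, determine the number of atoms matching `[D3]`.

The query [D3] means: atom with exactly three heavy-atom neighbours.
Check the 12 heavy atoms by environment: 4× c (aromatic, D3) → match; 2× c (aromatic, D2) → no; 1× S (D1) → no; 1× C (D3) → match; 3× O (D1) → no; 1× Br (D1) → no.
Summing the matching environments: 4 + 1 = 5 matching atoms.

5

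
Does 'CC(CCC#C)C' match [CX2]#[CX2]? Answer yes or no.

Yes

The pattern [CX2]#[CX2] describes a carbon-carbon triple bond — an alkyne.
The molecule carries an ethynyl group (-C#CH), whose atoms satisfy every constraint of the query, so the pattern matches.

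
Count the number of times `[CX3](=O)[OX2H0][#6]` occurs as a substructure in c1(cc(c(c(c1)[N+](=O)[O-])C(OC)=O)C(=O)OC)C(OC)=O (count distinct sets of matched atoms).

[CX3](=O)[OX2H0][#6] is the SMARTS for an ester: a carbonyl carbon bonded to an oxygen that is itself bonded to carbon (no H on that O).
The molecule carries 3 separate instances of a methyl-ester group (-C(=O)OCH3) meeting every constraint; each maps to a distinct set of atoms, giving 3 matches.

3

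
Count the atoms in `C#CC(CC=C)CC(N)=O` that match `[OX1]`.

The query [OX1] means: aliphatic oxygen with one total connection — typically a carbonyl =O or an oxide.
Check the 10 heavy atoms by environment: 3× C (X4) → no; 3× C (X3) → no; 1× O (X1) → match; 1× N (X3) → no; 2× C (X2) → no.
That gives 1 matching atom.

1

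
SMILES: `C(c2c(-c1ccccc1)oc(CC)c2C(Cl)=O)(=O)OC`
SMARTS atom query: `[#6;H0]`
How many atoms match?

7

Check the 20 heavy atoms by environment: 1× o (aromatic, H0) → no; 5× c (aromatic, H0) → match; 2× C (H0) → match; 3× O (H0) → no; 2× C (H3) → no; 1× C (H2) → no; 5× c (aromatic, H1) → no; 1× Cl (H0) → no.
Summing the matching environments: 5 + 2 = 7 matching atoms.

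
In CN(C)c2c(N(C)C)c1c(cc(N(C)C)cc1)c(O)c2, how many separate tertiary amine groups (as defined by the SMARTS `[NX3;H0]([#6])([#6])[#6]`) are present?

[NX3;H0]([#6])([#6])[#6] is the SMARTS for a tertiary amine: a trivalent nitrogen with no H, bonded to three carbons.
The molecule carries 3 separate instances of a dimethylamino group (-N(CH3)2) meeting every constraint; each maps to a distinct set of atoms, giving 3 matches.

3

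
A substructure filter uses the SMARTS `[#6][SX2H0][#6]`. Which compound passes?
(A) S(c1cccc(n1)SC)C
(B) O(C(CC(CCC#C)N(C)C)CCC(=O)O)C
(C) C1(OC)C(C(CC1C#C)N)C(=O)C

A

[#6][SX2H0][#6] describes an aliphatic sulfur bridging two carbons with no H on the sulfur (a thioether).
(A) contains a methylthio ether (-SCH3), which satisfies every atom and bond constraint.
(B) has a methoxy ether (-OCH3) but the bridging atom is O, not S.
(C) has a methoxy ether (-OCH3) but the bridging atom is O, not S.
So the answer is (A).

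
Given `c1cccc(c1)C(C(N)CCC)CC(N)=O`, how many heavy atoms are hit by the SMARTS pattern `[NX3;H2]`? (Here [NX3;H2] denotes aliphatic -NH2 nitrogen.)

2

The query [NX3;H2] means: aliphatic N with 3 total connections, two of them H — an -NH2 nitrogen (amine or amide).
Check the 16 heavy atoms by environment: 3× C (H2, X4) → no; 2× C (H1, X4) → no; 2× N (H2, X3) → match; 1× C (H3, X4) → no; 1× C (H0, X3) → no; 1× O (H0, X1) → no; 1× c (aromatic, H0, X3) → no; 5× c (aromatic, H1, X3) → no.
That gives 2 matching atoms.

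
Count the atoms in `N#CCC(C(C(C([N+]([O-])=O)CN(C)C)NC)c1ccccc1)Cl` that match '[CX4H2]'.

2

The query [CX4H2] means: sp3 carbon (X4) with exactly two hydrogens.
Check the 23 heavy atoms by environment: 2× C (H2, X4) → match; 4× C (H1, X4) → no; 1× Cl (H0, X1) → no; 1× N (H0, X3) → no; 3× C (H3, X4) → no; 1× C (H0, X2) → no; 1× N (H0, X1) → no; 1× c (aromatic, H0, X3) → no; 5× c (aromatic, H1, X3) → no; 1× N (charge +1, H0, X3) → no; 1× O (charge -1, H0, X1) → no; 1× O (H0, X1) → no; 1× N (H1, X3) → no.
That gives 2 matching atoms.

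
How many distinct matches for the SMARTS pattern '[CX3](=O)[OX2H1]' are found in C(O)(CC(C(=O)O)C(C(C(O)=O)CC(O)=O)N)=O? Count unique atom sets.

[CX3](=O)[OX2H1] is the SMARTS for a carboxylic acid: an sp2 carbon double-bonded to O and single-bonded to an -OH oxygen.
The molecule carries 4 separate instances of a carboxylic acid group (-C(=O)OH) meeting every constraint; each maps to a distinct set of atoms, giving 4 matches.

4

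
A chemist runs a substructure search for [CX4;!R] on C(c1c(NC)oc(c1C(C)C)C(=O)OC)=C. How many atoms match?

5

The query [CX4;!R] means: aliphatic carbon with four total connections, not in a ring.
Check the 16 heavy atoms by environment: 1× o (aromatic, X2, in 5-ring) → no; 4× c (aromatic, X3, in 5-ring) → no; 3× C (X3, acyclic) → no; 1× N (X3, acyclic) → no; 5× C (X4, acyclic) → match; 1× O (X1, acyclic) → no; 1× O (X2, acyclic) → no.
That gives 5 matching atoms.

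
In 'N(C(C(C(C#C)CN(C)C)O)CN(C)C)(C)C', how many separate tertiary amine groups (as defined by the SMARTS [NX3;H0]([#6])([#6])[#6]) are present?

3

[NX3;H0]([#6])([#6])[#6] is the SMARTS for a tertiary amine: a trivalent nitrogen with no H, bonded to three carbons.
The molecule carries 3 separate instances of a dimethylamino group (-N(CH3)2) meeting every constraint; each maps to a distinct set of atoms, giving 3 matches.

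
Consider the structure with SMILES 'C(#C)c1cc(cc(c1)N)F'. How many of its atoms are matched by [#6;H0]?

4

The query [#6;H0] means: any carbon with no attached hydrogen.
Check the 10 heavy atoms by environment: 3× c (aromatic, H1) → no; 3× c (aromatic, H0) → match; 1× C (H0) → match; 1× C (H1) → no; 1× F (H0) → no; 1× N (H2) → no.
Summing the matching environments: 3 + 1 = 4 matching atoms.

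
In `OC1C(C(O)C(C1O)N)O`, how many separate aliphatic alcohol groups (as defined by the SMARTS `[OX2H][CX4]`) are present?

4

[OX2H][CX4] is the SMARTS for an aliphatic alcohol: a hydroxyl oxygen bound to an sp3 (X4) carbon.
The molecule carries 4 separate instances of a hydroxyl group (-OH) meeting every constraint; each maps to a distinct set of atoms, giving 4 matches.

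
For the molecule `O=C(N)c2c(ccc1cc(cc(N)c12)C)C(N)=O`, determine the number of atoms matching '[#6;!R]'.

Check the 18 heavy atoms by environment: 10× c (aromatic, in 6-ring) → no; 3× C (acyclic) → match; 2× O (acyclic) → no; 3× N (acyclic) → no.
That gives 3 matching atoms.

3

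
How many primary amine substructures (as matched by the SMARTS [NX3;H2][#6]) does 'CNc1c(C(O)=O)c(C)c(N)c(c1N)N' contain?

[NX3;H2][#6] is the SMARTS for a primary amine: a trivalent nitrogen with two H attached to carbon.
The molecule carries 3 separate instances of a primary amino group (-NH2) meeting every constraint; each maps to a distinct set of atoms, giving 3 matches.

3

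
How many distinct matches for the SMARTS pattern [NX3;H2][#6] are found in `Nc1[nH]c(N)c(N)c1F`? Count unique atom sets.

3

[NX3;H2][#6] is the SMARTS for a primary amine: a trivalent nitrogen with two H attached to carbon.
The molecule carries 3 separate instances of a primary amino group (-NH2) meeting every constraint; each maps to a distinct set of atoms, giving 3 matches.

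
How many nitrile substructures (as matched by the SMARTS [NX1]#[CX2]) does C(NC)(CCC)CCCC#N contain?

1

[NX1]#[CX2] is the SMARTS for a nitrile: a nitrogen triple-bonded to a two-connected carbon.
Exactly one fragment in the molecule meets all constraints, giving 1 match.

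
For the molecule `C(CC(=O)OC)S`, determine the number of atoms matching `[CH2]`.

The query [CH2] means: aliphatic carbon with exactly two hydrogens.
Check the 7 heavy atoms by environment: 2× C (H2) → match; 1× C (H0) → no; 2× O (H0) → no; 1× C (H3) → no; 1× S (H1) → no.
That gives 2 matching atoms.

2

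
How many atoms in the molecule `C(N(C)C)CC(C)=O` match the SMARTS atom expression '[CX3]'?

1

The query [CX3] means: C with X3: aliphatic carbon with exactly 3 total connections.
Check the 8 heavy atoms by environment: 5× C (X4) → no; 1× N (X3) → no; 1× C (X3) → match; 1× O (X1) → no.
That gives 1 matching atom.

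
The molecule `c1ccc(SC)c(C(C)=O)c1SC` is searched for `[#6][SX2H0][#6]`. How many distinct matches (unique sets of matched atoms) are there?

2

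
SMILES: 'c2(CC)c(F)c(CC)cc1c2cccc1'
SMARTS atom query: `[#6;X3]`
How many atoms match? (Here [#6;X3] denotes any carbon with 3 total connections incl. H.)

10

Check the 15 heavy atoms by environment: 10× c (aromatic, X3) → match; 1× F (X1) → no; 4× C (X4) → no.
That gives 10 matching atoms.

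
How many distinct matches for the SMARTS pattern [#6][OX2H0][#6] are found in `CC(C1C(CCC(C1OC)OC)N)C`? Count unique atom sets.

[#6][OX2H0][#6] is the SMARTS for an ether: an aliphatic oxygen bridging two carbons with no H on the oxygen.
The molecule carries 2 separate instances of a methoxy ether (-OCH3) meeting every constraint; each maps to a distinct set of atoms, giving 2 matches.

2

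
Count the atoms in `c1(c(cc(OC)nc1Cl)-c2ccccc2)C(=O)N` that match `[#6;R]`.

11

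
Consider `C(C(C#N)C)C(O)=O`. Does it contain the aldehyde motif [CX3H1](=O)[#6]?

No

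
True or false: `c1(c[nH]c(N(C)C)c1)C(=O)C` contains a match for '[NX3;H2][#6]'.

False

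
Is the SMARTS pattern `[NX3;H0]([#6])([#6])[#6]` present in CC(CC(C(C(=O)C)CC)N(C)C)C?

Yes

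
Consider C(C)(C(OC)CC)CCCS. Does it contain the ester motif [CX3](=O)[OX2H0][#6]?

No

The pattern [CX3](=O)[OX2H0][#6] describes a carbonyl carbon bonded to an oxygen that is itself bonded to carbon (no H on that O) — an ester.
The closest candidate here is a methoxy ether (-OCH3), but the ether oxygen is not adjacent to a C=O carbon. No other fragment satisfies the full query, so there is no match.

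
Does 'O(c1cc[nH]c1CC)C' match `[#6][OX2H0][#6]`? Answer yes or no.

The pattern [#6][OX2H0][#6] describes an aliphatic oxygen bridging two carbons with no H on the oxygen — an ether.
The molecule carries a methoxy ether (-OCH3), whose atoms satisfy every constraint of the query, so the pattern matches.

Yes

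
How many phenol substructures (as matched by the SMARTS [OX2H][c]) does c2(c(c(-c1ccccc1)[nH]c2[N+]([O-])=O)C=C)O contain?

1

[OX2H][c] is the SMARTS for a phenol: a hydroxyl oxygen attached to an aromatic carbon.
Exactly one fragment in the molecule meets all constraints, giving 1 match.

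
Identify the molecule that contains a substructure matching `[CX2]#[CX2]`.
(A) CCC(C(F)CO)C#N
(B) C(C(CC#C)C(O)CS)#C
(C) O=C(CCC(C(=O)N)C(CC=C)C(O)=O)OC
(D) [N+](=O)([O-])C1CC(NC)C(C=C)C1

B

[CX2]#[CX2] describes a carbon-carbon triple bond (an alkyne).
(A) has a nitrile (-C#N) but the triple bond is C#N, not C#C.
(B) contains an ethynyl group (-C#CH), which satisfies every atom and bond constraint.
(C) has a vinyl group (-CH=CH2) but the C=C is a double bond; both carbons are CX3, not CX2.
(D) has a vinyl group (-CH=CH2) but the C=C is a double bond; both carbons are CX3, not CX2.
So the answer is (B).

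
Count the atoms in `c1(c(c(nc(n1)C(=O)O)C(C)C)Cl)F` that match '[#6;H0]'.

5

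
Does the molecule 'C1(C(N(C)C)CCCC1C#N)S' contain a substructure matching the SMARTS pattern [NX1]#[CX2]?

Yes

The pattern [NX1]#[CX2] describes a nitrogen triple-bonded to a two-connected carbon — a nitrile.
The molecule carries a nitrile (-C#N), whose atoms satisfy every constraint of the query, so the pattern matches.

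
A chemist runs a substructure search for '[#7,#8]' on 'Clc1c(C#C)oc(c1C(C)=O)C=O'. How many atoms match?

The query [#7,#8] means: nitrogen or oxygen (comma = OR).
Check the 13 heavy atoms by environment: 1× o (aromatic) → match; 4× c (aromatic) → no; 5× C → no; 1× Cl → no; 2× O → match.
Summing the matching environments: 1 + 2 = 3 matching atoms.

3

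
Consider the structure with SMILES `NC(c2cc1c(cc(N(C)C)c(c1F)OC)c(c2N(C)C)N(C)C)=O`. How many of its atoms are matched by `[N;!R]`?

Check the 25 heavy atoms by environment: 10× c (aromatic, in 6-ring) → no; 4× N (acyclic) → match; 8× C (acyclic) → no; 2× O (acyclic) → no; 1× F (acyclic) → no.
That gives 4 matching atoms.

4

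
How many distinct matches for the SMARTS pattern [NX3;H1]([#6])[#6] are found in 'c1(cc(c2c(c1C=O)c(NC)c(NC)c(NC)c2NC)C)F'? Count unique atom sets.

4

[NX3;H1]([#6])[#6] is the SMARTS for a secondary amine: a trivalent nitrogen with one H, bonded to two carbons.
The molecule carries 4 separate instances of an N-methylamino group (-NHCH3) meeting every constraint; each maps to a distinct set of atoms, giving 4 matches.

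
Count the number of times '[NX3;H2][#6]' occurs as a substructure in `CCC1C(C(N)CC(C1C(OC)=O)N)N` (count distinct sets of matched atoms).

[NX3;H2][#6] is the SMARTS for a primary amine: a trivalent nitrogen with two H attached to carbon.
The molecule carries 3 separate instances of a primary amino group (-NH2) meeting every constraint; each maps to a distinct set of atoms, giving 3 matches.

3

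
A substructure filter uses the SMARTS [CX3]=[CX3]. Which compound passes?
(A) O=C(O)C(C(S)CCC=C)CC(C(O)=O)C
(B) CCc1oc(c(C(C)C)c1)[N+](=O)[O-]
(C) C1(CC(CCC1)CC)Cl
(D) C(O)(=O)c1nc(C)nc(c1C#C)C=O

A

[CX3]=[CX3] describes a non-aromatic C=C double bond between two sp2 carbons (an alkene).
(A) contains a vinyl group (-CH=CH2), which satisfies every atom and bond constraint.
(B) has an ethyl group (-CH2CH3) but its C-C bond is a single bond between CX4 carbons, not CX3=CX3.
(C) has an ethyl group (-CH2CH3) but its C-C bond is a single bond between CX4 carbons, not CX3=CX3.
(D) has an ethynyl group (-C#CH) but the C-C bond is a triple bond, not a double bond.
So the answer is (A).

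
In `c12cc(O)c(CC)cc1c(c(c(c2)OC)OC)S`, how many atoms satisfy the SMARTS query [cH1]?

The query [cH1] means: aromatic carbon bearing exactly one hydrogen.
Check the 18 heavy atoms by environment: 7× c (aromatic, H0) → no; 3× c (aromatic, H1) → match; 2× O (H0) → no; 3× C (H3) → no; 1× C (H2) → no; 1× S (H1) → no; 1× O (H1) → no.
That gives 3 matching atoms.

3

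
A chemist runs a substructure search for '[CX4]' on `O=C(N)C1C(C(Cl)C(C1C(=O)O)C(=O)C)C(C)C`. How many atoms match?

9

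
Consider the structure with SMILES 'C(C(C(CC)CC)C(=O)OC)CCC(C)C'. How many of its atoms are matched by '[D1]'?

6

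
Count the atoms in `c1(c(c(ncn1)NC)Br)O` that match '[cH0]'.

3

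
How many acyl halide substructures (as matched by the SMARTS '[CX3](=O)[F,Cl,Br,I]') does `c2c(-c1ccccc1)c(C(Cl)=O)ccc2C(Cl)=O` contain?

[CX3](=O)[F,Cl,Br,I] is the SMARTS for an acyl halide: a carbonyl carbon bonded to a halogen.
The molecule carries 2 separate instances of an acyl chloride (-C(=O)Cl) meeting every constraint; each maps to a distinct set of atoms, giving 2 matches.

2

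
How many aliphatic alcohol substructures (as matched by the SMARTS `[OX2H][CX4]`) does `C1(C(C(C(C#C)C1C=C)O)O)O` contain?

[OX2H][CX4] is the SMARTS for an aliphatic alcohol: a hydroxyl oxygen bound to an sp3 (X4) carbon.
The molecule carries 3 separate instances of a hydroxyl group (-OH) meeting every constraint; each maps to a distinct set of atoms, giving 3 matches.

3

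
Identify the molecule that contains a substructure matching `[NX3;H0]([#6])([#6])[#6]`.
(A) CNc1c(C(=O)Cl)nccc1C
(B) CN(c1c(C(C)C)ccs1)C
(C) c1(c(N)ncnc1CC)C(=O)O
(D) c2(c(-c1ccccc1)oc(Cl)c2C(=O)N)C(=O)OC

[NX3;H0]([#6])([#6])[#6] describes a trivalent nitrogen with no H, bonded to three carbons (a tertiary amine).
(A) has an N-methylamino group (-NHCH3) but the nitrogen still has one H (H1), not H0.
(B) contains a dimethylamino group (-N(CH3)2), which satisfies every atom and bond constraint.
(C) has a primary amino group (-NH2) but the nitrogen has H2, not H0 with three carbons.
(D) has a primary amide (-C(=O)NH2) but the amide nitrogen has H2 and only one carbon neighbour.
So the answer is (B).

B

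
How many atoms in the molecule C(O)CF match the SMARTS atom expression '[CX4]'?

Check the 4 heavy atoms by environment: 2× C (X4) → match; 1× F (X1) → no; 1× O (X2) → no.
That gives 2 matching atoms.

2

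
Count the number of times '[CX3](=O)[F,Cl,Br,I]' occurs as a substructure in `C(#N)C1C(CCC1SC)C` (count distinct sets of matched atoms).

0

[CX3](=O)[F,Cl,Br,I] is the SMARTS for an acyl halide: a carbonyl carbon bonded to a halogen.
No fragment in the molecule satisfies every constraint, giving 0 matches.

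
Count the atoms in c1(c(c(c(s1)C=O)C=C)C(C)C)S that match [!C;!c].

3

Check the 13 heavy atoms by environment: 1× s (aromatic) → match; 4× c (aromatic) → no; 6× C → no; 1× O → match; 1× S → match.
Summing the matching environments: 1 + 1 + 1 = 3 matching atoms.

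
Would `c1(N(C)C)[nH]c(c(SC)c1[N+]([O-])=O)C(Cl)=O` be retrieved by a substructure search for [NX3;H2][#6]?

The pattern [NX3;H2][#6] describes a trivalent nitrogen with two H attached to carbon — a primary amine.
The closest candidate here is a dimethylamino group (-N(CH3)2), but the nitrogen has H0, not H2. No other fragment satisfies the full query, so there is no match.

No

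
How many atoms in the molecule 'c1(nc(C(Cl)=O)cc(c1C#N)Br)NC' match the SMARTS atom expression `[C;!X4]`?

The query [C;!X4] means: aliphatic carbon that does not have four total connections.
Check the 14 heavy atoms by environment: 1× n (aromatic, X2) → no; 5× c (aromatic, X3) → no; 1× Br (X1) → no; 1× N (X3) → no; 1× C (X4) → no; 1× C (X3) → match; 1× O (X1) → no; 1× Cl (X1) → no; 1× C (X2) → match; 1× N (X1) → no.
Summing the matching environments: 1 + 1 = 2 matching atoms.

2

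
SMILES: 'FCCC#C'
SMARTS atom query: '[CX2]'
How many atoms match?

2

Check the 5 heavy atoms by environment: 2× C (X4) → no; 2× C (X2) → match; 1× F (X1) → no.
That gives 2 matching atoms.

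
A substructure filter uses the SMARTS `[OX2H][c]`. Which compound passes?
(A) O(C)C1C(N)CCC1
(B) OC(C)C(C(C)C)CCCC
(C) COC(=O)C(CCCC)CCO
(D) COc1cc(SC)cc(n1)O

D

[OX2H][c] describes a hydroxyl oxygen attached to an aromatic carbon (a phenol).
(A) has a methoxy ether (-OCH3) but the oxygen has H0, not H1.
(B) has a hydroxyl group (-OH) but the -OH is on an aliphatic carbon, not an aromatic c.
(C) has a hydroxyl group (-OH) but the -OH is on an aliphatic carbon, not an aromatic c.
(D) contains a hydroxyl group (-OH), which satisfies every atom and bond constraint.
So the answer is (D).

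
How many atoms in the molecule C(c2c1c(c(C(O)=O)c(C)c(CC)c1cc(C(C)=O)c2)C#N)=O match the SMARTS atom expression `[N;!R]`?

1

The query [N;!R] means: aliphatic nitrogen not in a ring.
Check the 23 heavy atoms by environment: 10× c (aromatic, in 6-ring) → no; 8× C (acyclic) → no; 4× O (acyclic) → no; 1× N (acyclic) → match.
That gives 1 matching atom.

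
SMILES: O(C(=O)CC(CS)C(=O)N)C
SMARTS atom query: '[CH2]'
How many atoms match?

2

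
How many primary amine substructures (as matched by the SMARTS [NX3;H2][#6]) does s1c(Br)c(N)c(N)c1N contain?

3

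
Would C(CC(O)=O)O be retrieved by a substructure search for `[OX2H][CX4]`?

The pattern [OX2H][CX4] describes a hydroxyl oxygen bound to an sp3 (X4) carbon — an aliphatic alcohol.
The molecule carries a hydroxyl group (-OH), whose atoms satisfy every constraint of the query, so the pattern matches.

Yes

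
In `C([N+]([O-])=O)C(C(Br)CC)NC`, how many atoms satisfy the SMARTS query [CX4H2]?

2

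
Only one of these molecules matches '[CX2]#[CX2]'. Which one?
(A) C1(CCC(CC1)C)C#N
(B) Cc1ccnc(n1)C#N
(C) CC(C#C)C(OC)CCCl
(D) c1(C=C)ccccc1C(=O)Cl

C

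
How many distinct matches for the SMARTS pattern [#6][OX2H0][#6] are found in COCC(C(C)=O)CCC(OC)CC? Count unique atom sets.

[#6][OX2H0][#6] is the SMARTS for an ether: an aliphatic oxygen bridging two carbons with no H on the oxygen.
The molecule carries 2 separate instances of a methoxy ether (-OCH3) meeting every constraint; each maps to a distinct set of atoms, giving 2 matches.

2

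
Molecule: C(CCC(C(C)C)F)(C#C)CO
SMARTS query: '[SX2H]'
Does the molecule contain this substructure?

The pattern [SX2H] describes an aliphatic sulfur with two connections, one being H — a thiol.
The closest candidate here is a hydroxyl group (-OH), but it is an -OH, not an -SH. No other fragment satisfies the full query, so there is no match.

No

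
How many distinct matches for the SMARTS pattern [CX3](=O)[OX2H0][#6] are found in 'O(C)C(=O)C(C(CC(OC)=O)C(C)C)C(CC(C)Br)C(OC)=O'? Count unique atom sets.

[CX3](=O)[OX2H0][#6] is the SMARTS for an ester: a carbonyl carbon bonded to an oxygen that is itself bonded to carbon (no H on that O).
The molecule carries 3 separate instances of a methyl-ester group (-C(=O)OCH3) meeting every constraint; each maps to a distinct set of atoms, giving 3 matches.

3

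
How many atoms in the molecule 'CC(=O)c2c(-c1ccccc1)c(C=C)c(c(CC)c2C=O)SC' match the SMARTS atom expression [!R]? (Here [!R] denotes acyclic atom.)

11

The query [!R] means: !R matches any atom not in a ring.
Check the 23 heavy atoms by environment: 12× c (aromatic, in 6-ring) → no; 8× C (acyclic) → match; 2× O (acyclic) → match; 1× S (acyclic) → match.
Summing the matching environments: 8 + 2 + 1 = 11 matching atoms.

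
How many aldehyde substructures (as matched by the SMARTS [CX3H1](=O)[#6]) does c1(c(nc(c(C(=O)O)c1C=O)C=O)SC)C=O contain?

3

[CX3H1](=O)[#6] is the SMARTS for an aldehyde: an sp2 carbon with one H, double-bonded to O and single-bonded to carbon.
The molecule carries 3 separate instances of an aldehyde (-CHO) meeting every constraint; each maps to a distinct set of atoms, giving 3 matches.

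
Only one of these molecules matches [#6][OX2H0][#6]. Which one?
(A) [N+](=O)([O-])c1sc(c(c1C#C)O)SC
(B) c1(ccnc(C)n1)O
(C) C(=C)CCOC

[#6][OX2H0][#6] describes an aliphatic oxygen bridging two carbons with no H on the oxygen (an ether).
(A) has a hydroxyl group (-OH) but the oxygen has H1, not H0 bridging two carbons.
(B) has a hydroxyl group (-OH) but the oxygen has H1, not H0 bridging two carbons.
(C) contains a methoxy ether (-OCH3), which satisfies every atom and bond constraint.
So the answer is (C).

C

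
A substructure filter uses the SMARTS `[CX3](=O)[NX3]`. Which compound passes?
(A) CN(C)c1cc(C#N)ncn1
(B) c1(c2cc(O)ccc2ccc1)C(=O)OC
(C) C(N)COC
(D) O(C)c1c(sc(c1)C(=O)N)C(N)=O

[CX3](=O)[NX3] describes a carbonyl carbon bonded to a trivalent nitrogen (an amide).
(A) has a nitrile (-C#N) but the nitrile N is NX1 (triple-bonded), not NX3.
(B) has a methyl-ester group (-C(=O)OCH3) but the carbonyl is bonded to O, not to an NX3 nitrogen.
(C) has a primary amino group (-NH2) but the -NH2 is not attached to a carbonyl carbon.
(D) contains a primary amide (-C(=O)NH2), which satisfies every atom and bond constraint.
So the answer is (D).

D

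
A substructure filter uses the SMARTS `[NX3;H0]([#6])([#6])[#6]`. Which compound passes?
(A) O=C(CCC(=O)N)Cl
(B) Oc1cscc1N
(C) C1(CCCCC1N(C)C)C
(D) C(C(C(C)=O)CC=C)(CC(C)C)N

[NX3;H0]([#6])([#6])[#6] describes a trivalent nitrogen with no H, bonded to three carbons (a tertiary amine).
(A) has a primary amide (-C(=O)NH2) but the amide nitrogen has H2 and only one carbon neighbour.
(B) has a primary amino group (-NH2) but the nitrogen has H2, not H0 with three carbons.
(C) contains a dimethylamino group (-N(CH3)2), which satisfies every atom and bond constraint.
(D) has a primary amino group (-NH2) but the nitrogen has H2, not H0 with three carbons.
So the answer is (C).

C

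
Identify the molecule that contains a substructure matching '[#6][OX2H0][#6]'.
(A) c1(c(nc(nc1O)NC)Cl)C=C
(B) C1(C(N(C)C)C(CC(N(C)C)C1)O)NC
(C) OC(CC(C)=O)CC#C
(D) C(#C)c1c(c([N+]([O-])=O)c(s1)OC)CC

[#6][OX2H0][#6] describes an aliphatic oxygen bridging two carbons with no H on the oxygen (an ether).
(A) has a hydroxyl group (-OH) but the oxygen has H1, not H0 bridging two carbons.
(B) has a hydroxyl group (-OH) but the oxygen has H1, not H0 bridging two carbons.
(C) has a hydroxyl group (-OH) but the oxygen has H1, not H0 bridging two carbons.
(D) contains a methoxy ether (-OCH3), which satisfies every atom and bond constraint.
So the answer is (D).

D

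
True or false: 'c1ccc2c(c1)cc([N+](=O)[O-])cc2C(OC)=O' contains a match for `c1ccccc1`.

True

The pattern c1ccccc1 describes six aromatic carbons in a ring — a benzene ring.
The required atom environment is present in the molecule, so the pattern matches.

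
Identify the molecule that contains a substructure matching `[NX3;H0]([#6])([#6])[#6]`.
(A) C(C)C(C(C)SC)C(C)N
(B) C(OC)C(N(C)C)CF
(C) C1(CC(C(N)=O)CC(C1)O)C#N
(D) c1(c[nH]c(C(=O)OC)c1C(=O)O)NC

[NX3;H0]([#6])([#6])[#6] describes a trivalent nitrogen with no H, bonded to three carbons (a tertiary amine).
(A) has a primary amino group (-NH2) but the nitrogen has H2, not H0 with three carbons.
(B) contains a dimethylamino group (-N(CH3)2), which satisfies every atom and bond constraint.
(C) has a primary amide (-C(=O)NH2) but the amide nitrogen has H2 and only one carbon neighbour.
(D) has an N-methylamino group (-NHCH3) but the nitrogen still has one H (H1), not H0.
So the answer is (B).

B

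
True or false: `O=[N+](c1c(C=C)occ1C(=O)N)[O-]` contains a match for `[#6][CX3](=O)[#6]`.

False

The pattern [#6][CX3](=O)[#6] describes a carbonyl carbon (no H) flanked by two carbons — a ketone.
The closest candidate here is a primary amide (-C(=O)NH2), but one neighbour of the carbonyl carbon is N, not C. No other fragment satisfies the full query, so there is no match.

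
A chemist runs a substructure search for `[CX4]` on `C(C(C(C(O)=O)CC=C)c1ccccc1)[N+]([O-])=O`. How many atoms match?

The query [CX4] means: C with X4: aliphatic carbon with exactly 4 total connections (bonds + H).
Check the 18 heavy atoms by environment: 4× C (X4) → match; 3× C (X3) → no; 6× c (aromatic, X3) → no; 1× N (charge +1, X3) → no; 1× O (charge -1, X1) → no; 2× O (X1) → no; 1× O (X2) → no.
That gives 4 matching atoms.

4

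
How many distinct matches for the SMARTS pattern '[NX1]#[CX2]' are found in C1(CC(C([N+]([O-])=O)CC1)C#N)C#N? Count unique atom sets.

2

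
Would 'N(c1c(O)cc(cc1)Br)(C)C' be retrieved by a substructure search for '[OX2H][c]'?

The pattern [OX2H][c] describes a hydroxyl oxygen attached to an aromatic carbon — a phenol.
The molecule carries a hydroxyl group (-OH), whose atoms satisfy every constraint of the query, so the pattern matches.

Yes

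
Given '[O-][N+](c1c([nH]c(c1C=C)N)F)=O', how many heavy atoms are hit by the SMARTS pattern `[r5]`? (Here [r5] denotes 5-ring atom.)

Check the 12 heavy atoms by environment: 1× n (aromatic, in 5-ring) → match; 4× c (aromatic, in 5-ring) → match; 1× N (acyclic) → no; 2× C (acyclic) → no; 1× N (charge +1, acyclic) → no; 1× O (charge -1, acyclic) → no; 1× O (acyclic) → no; 1× F (acyclic) → no.
Summing the matching environments: 1 + 4 = 5 matching atoms.

5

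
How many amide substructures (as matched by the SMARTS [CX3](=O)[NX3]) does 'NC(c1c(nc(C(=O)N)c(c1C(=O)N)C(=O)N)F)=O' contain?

4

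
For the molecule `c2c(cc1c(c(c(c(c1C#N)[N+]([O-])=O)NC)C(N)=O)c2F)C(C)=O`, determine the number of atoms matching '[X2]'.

1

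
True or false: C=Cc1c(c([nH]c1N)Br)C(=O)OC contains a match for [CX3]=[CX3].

True

The pattern [CX3]=[CX3] describes a non-aromatic C=C double bond between two sp2 carbons — an alkene.
The molecule carries a vinyl group (-CH=CH2), whose atoms satisfy every constraint of the query, so the pattern matches.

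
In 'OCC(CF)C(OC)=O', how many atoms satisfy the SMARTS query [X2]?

The query [X2] means: any atom with exactly two total connections (bonds + H).
Check the 9 heavy atoms by environment: 4× C (X4) → no; 1× F (X1) → no; 1× C (X3) → no; 1× O (X1) → no; 2× O (X2) → match.
That gives 2 matching atoms.

2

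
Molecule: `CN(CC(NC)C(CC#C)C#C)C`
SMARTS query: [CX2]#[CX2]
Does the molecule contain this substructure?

The pattern [CX2]#[CX2] describes a carbon-carbon triple bond — an alkyne.
The molecule carries an ethynyl group (-C#CH), whose atoms satisfy every constraint of the query, so the pattern matches.

Yes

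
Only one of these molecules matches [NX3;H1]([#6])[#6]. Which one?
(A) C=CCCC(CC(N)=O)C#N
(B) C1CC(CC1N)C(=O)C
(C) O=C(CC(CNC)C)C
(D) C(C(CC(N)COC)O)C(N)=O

[NX3;H1]([#6])[#6] describes a trivalent nitrogen with one H, bonded to two carbons (a secondary amine).
(A) has a primary amide (-C(=O)NH2) but the -C(=O)NH2 nitrogen has H2, not H1.
(B) has a primary amino group (-NH2) but the nitrogen has H2 and only one carbon neighbour.
(C) contains an N-methylamino group (-NHCH3), which satisfies every atom and bond constraint.
(D) has a primary amino group (-NH2) but the nitrogen has H2 and only one carbon neighbour.
So the answer is (C).

C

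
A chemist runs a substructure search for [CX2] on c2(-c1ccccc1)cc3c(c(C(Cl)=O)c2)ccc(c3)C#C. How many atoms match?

2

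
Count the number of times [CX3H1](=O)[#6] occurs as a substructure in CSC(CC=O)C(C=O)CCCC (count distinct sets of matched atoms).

2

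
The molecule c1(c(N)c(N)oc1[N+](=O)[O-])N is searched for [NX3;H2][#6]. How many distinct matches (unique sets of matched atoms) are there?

[NX3;H2][#6] is the SMARTS for a primary amine: a trivalent nitrogen with two H attached to carbon.
The molecule carries 3 separate instances of a primary amino group (-NH2) meeting every constraint; each maps to a distinct set of atoms, giving 3 matches.

3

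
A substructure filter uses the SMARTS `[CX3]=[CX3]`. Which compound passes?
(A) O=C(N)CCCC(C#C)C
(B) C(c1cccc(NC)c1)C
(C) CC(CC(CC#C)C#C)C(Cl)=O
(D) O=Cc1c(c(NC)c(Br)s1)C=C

D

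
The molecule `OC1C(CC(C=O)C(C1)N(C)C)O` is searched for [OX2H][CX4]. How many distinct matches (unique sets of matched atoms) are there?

2

[OX2H][CX4] is the SMARTS for an aliphatic alcohol: a hydroxyl oxygen bound to an sp3 (X4) carbon.
The molecule carries 2 separate instances of a hydroxyl group (-OH) meeting every constraint; each maps to a distinct set of atoms, giving 2 matches.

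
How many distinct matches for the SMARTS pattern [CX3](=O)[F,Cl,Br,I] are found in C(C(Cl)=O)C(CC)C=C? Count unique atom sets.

[CX3](=O)[F,Cl,Br,I] is the SMARTS for an acyl halide: a carbonyl carbon bonded to a halogen.
Exactly one fragment in the molecule meets all constraints, giving 1 match.

1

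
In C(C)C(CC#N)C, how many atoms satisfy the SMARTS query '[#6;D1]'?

The query [#6;D1] means: carbon bonded to exactly one heavy atom.
Check the 7 heavy atoms by environment: 3× C (D2) → no; 1× C (D3) → no; 2× C (D1) → match; 1× N (D1) → no.
That gives 2 matching atoms.

2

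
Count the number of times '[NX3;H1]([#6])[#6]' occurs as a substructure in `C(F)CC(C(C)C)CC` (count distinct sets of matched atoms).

0

[NX3;H1]([#6])[#6] is the SMARTS for a secondary amine: a trivalent nitrogen with one H, bonded to two carbons.
No fragment in the molecule satisfies every constraint, giving 0 matches.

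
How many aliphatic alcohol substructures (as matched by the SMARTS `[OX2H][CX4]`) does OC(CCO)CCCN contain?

2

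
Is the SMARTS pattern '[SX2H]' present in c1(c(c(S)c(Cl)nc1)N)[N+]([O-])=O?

The pattern [SX2H] describes an aliphatic sulfur with two connections, one being H — a thiol.
The molecule carries a thiol (-SH), whose atoms satisfy every constraint of the query, so the pattern matches.

Yes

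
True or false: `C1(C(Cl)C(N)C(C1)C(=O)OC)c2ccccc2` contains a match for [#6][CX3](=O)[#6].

The pattern [#6][CX3](=O)[#6] describes a carbonyl carbon (no H) flanked by two carbons — a ketone.
The closest candidate here is a methyl-ester group (-C(=O)OCH3), but one neighbour of the carbonyl carbon is O, not C. No other fragment satisfies the full query, so there is no match.

False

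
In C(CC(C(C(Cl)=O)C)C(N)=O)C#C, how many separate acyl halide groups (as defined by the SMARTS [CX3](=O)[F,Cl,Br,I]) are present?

1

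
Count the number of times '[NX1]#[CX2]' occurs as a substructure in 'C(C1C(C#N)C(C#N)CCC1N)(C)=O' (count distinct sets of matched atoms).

2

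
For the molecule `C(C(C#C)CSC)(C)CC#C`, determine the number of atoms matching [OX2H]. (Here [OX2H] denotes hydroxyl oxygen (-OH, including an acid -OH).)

The query [OX2H] means: aliphatic oxygen with two connections, one of which is H — an -OH oxygen.
Check the 11 heavy atoms by environment: 2× C (H2, X4) → no; 2× C (H1, X4) → no; 2× C (H3, X4) → no; 2× C (H0, X2) → no; 2× C (H1, X2) → no; 1× S (H0, X2) → no.
No environment satisfies the query, so 0 matching atoms.

0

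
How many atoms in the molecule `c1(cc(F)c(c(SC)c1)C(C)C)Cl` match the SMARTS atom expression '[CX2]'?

The query [CX2] means: C with X2: aliphatic carbon with exactly 2 total connections.
Check the 13 heavy atoms by environment: 6× c (aromatic, X3) → no; 1× S (X2) → no; 4× C (X4) → no; 1× Cl (X1) → no; 1× F (X1) → no.
No environment satisfies the query, so 0 matching atoms.

0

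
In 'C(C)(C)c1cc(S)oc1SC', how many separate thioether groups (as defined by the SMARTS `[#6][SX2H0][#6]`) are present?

1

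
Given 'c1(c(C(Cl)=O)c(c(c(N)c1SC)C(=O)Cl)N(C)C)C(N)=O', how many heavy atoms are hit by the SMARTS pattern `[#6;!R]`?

6

The query [#6;!R] means: carbon not in any ring.
Check the 21 heavy atoms by environment: 6× c (aromatic, in 6-ring) → no; 6× C (acyclic) → match; 3× O (acyclic) → no; 2× Cl (acyclic) → no; 1× S (acyclic) → no; 3× N (acyclic) → no.
That gives 6 matching atoms.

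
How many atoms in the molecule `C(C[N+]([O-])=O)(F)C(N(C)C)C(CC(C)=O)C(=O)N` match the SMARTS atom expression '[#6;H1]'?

3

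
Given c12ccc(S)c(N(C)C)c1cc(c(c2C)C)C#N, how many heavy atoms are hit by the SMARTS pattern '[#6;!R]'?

The query [#6;!R] means: carbon not in any ring.
Check the 18 heavy atoms by environment: 10× c (aromatic, in 6-ring) → no; 1× S (acyclic) → no; 5× C (acyclic) → match; 2× N (acyclic) → no.
That gives 5 matching atoms.

5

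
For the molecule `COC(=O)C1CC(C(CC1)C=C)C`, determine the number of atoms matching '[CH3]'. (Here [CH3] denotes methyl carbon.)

Check the 13 heavy atoms by environment: 4× C (H1) → no; 4× C (H2) → no; 1× C (H0) → no; 2× O (H0) → no; 2× C (H3) → match.
That gives 2 matching atoms.

2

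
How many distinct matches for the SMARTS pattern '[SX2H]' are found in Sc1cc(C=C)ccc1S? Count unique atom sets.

[SX2H] is the SMARTS for a thiol: an aliphatic sulfur with two connections, one being H.
The molecule carries 2 separate instances of a thiol (-SH) meeting every constraint; each maps to a distinct set of atoms, giving 2 matches.

2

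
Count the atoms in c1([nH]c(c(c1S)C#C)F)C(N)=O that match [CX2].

The query [CX2] means: C with X2: aliphatic carbon with exactly 2 total connections.
Check the 12 heavy atoms by environment: 1× n (aromatic, X3) → no; 4× c (aromatic, X3) → no; 1× S (X2) → no; 2× C (X2) → match; 1× F (X1) → no; 1× C (X3) → no; 1× O (X1) → no; 1× N (X3) → no.
That gives 2 matching atoms.

2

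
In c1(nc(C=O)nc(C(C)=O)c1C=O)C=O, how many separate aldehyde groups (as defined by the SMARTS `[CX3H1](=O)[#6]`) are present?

[CX3H1](=O)[#6] is the SMARTS for an aldehyde: an sp2 carbon with one H, double-bonded to O and single-bonded to carbon.
The molecule carries 3 separate instances of an aldehyde (-CHO) meeting every constraint; each maps to a distinct set of atoms, giving 3 matches.

3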